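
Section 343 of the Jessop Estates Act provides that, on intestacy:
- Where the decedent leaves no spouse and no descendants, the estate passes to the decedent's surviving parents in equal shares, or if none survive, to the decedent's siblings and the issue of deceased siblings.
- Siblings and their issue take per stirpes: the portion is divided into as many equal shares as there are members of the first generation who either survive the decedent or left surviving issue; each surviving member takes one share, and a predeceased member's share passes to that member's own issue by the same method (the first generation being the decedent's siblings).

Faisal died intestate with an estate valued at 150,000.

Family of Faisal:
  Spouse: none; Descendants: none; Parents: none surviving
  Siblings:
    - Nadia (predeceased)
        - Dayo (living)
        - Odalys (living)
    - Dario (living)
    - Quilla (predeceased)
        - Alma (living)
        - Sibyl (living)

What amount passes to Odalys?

Odalys receives 25,000.

The entire 150,000 passes to the siblings and their issue.
That amount (150,000) is divided into 3 shares of 50,000: Dario takes 50,000; Nadia's 50,000 share passes to Nadia's issue; Quilla's 50,000 share passes to Quilla's issue.
Nadia's share (50,000) is divided into 2 shares of 25,000: Dayo and Odalys each take 25,000.
Quilla's share (50,000) is divided into 2 shares of 25,000: Alma and Sibyl each take 25,000.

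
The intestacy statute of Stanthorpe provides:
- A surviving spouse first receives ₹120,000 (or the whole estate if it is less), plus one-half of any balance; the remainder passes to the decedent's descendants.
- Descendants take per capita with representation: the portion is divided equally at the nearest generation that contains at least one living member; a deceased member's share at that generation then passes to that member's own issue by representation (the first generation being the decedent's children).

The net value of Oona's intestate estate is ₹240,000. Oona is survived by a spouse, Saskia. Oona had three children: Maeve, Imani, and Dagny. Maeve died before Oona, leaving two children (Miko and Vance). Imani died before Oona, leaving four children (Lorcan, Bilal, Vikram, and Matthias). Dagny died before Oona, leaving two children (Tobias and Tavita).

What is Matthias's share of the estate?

Matthias receives ₹7,500.

Saskia first takes ₹120,000, leaving a balance of ₹120,000. Saskia then takes one-half of the balance (₹60,000), for a total of ₹180,000. The remaining ₹60,000 passes to the descendants.
No child survives, so the initial division is made at the grandchildren's generation.
The descendants' portion (₹60,000) is divided into 8 shares of ₹7,500: Miko, Vance, Lorcan, Bilal, Vikram, Matthias, Tobias, and Tavita each take ₹7,500.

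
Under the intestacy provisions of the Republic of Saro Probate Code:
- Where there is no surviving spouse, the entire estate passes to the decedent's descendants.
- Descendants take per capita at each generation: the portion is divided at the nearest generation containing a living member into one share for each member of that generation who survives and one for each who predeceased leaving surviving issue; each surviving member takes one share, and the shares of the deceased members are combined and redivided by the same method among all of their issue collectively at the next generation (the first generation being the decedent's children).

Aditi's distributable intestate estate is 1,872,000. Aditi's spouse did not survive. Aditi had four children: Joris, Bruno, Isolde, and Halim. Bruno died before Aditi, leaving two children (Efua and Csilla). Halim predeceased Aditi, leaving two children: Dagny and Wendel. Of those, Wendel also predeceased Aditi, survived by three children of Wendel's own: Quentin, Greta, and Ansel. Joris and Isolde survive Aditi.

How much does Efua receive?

Efua receives 234,000.

The entire 1,872,000 passes to the descendants.
That amount (1,872,000) is divided at the children's generation into 4 shares of 468,000. Joris and Isolde each take 468,000. The 2 shares of the deceased (Bruno and Halim) are combined into a pool of 936,000.
That pool (936,000) is divided at the grandchildren's generation into 4 shares of 234,000. Efua, Csilla, and Dagny each take 234,000. The remaining share for the deceased Wendel (234,000) is carried to the next generation.
That pool (234,000) is divided at the great-grandchildren's generation equally among Quentin, Greta, and Ansel: 78,000 each.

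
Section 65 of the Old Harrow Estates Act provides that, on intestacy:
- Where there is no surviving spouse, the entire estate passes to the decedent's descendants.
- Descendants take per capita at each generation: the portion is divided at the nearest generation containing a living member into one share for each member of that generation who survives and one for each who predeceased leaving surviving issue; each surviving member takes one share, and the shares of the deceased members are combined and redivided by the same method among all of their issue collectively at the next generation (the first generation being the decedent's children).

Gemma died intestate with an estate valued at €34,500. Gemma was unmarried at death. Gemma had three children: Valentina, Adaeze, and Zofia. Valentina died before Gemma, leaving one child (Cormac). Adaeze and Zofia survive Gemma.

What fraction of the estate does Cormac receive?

The entire €34,500 passes to the descendants.
That amount (€34,500) is divided at the children's generation into 3 shares of €11,500. Adaeze and Zofia each take €11,500. The remaining share for the deceased Valentina (€11,500) is carried to the next generation.
That pool (€11,500) passes entirely to Cormac, the sole taker at the grandchildren's generation.

Cormac receives 1/3 of the estate.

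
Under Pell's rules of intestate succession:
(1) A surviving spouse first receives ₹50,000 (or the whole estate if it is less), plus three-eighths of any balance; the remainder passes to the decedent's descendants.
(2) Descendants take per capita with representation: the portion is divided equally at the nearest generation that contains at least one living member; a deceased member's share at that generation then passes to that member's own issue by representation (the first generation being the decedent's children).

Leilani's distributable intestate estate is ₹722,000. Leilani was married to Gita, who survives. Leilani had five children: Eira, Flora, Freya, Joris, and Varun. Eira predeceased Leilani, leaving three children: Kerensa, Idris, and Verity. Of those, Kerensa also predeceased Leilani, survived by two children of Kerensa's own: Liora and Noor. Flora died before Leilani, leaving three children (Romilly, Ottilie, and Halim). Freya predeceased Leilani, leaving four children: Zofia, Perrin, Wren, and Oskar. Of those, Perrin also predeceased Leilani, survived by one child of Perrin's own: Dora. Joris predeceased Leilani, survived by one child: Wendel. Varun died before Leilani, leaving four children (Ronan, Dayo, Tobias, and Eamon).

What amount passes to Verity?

Gita first takes ₹50,000, leaving a balance of ₹672,000. Gita then takes three-eighths of the balance (₹252,000), for a total of ₹302,000. The remaining ₹420,000 passes to the descendants.
No child survives, so the initial division is made at the grandchildren's generation.
The descendants' portion (₹420,000) is divided into 15 shares of ₹28,000: Idris, Verity, Romilly, Ottilie, Halim, Zofia, Wren, Oskar, Wendel, Ronan, Dayo, Tobias, and Eamon each take ₹28,000; Kerensa's ₹28,000 share passes to Kerensa's issue; Perrin's ₹28,000 share passes to Perrin's issue.
Kerensa's share (₹28,000) is divided into 2 shares of ₹14,000: Liora and Noor each take ₹14,000.
Perrin's share (₹28,000) passes entirely to Dora.

Verity receives ₹28,000.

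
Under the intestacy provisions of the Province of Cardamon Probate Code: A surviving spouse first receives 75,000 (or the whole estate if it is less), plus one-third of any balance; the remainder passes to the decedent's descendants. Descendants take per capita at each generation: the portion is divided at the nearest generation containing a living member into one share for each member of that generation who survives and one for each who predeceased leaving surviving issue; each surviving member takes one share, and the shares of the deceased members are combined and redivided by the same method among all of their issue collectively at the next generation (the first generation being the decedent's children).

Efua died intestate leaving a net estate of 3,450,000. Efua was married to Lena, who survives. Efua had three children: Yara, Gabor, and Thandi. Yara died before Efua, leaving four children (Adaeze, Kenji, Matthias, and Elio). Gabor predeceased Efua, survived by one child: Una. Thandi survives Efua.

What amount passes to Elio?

Lena first takes 75,000, leaving a balance of 3,375,000. Lena then takes one-third of the balance (1,125,000), for a total of 1,200,000. The remaining 2,250,000 passes to the descendants.
The descendants' portion (2,250,000) is divided at the children's generation into 3 shares of 750,000. Thandi takes 750,000. The 2 shares of the deceased (Yara and Gabor) are combined into a pool of 1,500,000.
That pool (1,500,000) is divided at the grandchildren's generation equally among Adaeze, Kenji, Matthias, Elio, and Una: 300,000 each.

Elio receives 300,000.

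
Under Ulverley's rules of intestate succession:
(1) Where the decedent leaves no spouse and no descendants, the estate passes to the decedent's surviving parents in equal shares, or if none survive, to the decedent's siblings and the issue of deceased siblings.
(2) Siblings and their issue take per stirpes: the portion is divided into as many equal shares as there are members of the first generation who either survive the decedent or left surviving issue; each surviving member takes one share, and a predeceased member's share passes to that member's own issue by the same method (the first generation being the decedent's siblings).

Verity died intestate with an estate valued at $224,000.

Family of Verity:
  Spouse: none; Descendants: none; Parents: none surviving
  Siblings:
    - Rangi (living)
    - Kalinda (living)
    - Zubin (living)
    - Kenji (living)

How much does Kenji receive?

Kenji receives $56,000.

The entire $224,000 passes to the siblings and their issue.
That amount ($224,000) is divided into 4 shares of $56,000: Rangi, Kalinda, Zubin, and Kenji each take $56,000.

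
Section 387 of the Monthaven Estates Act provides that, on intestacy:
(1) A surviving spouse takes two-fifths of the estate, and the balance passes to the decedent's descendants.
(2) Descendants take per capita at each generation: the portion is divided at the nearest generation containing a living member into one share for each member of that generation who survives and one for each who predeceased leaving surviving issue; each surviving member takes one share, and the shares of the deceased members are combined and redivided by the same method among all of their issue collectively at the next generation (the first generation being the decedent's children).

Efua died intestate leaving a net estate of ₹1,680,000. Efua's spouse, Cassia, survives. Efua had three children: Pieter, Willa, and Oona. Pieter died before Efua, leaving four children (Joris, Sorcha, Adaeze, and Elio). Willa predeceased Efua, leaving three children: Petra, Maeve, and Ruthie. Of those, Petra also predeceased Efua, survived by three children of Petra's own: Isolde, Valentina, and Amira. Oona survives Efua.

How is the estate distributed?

Cassia: ₹672,000; Joris: ₹96,000; Sorcha: ₹96,000; Adaeze: ₹96,000; Elio: ₹96,000; Isolde: ₹32,000; Valentina: ₹32,000; Amira: ₹32,000; Maeve: ₹96,000; Ruthie: ₹96,000; Oona: ₹336,000

Cassia takes two-fifths of ₹1,680,000 = ₹672,000. The remaining ₹1,008,000 passes to the descendants.
The descendants' portion (₹1,008,000) is divided at the children's generation into 3 shares of ₹336,000. Oona takes ₹336,000. The 2 shares of the deceased (Pieter and Willa) are combined into a pool of ₹672,000.
That pool (₹672,000) is divided at the grandchildren's generation into 7 shares of ₹96,000. Joris, Sorcha, Adaeze, Elio, Maeve, and Ruthie each take ₹96,000. The remaining share for the deceased Petra (₹96,000) is carried to the next generation.
That pool (₹96,000) is divided at the great-grandchildren's generation equally among Isolde, Valentina, and Amira: ₹32,000 each.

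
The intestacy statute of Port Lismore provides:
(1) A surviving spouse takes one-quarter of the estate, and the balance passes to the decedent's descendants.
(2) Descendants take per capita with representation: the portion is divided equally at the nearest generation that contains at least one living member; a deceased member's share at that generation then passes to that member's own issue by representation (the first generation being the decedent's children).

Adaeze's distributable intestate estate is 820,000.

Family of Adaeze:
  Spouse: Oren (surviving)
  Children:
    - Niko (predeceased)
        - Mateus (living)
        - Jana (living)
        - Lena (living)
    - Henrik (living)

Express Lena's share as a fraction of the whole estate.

Oren takes one-quarter of 820,000 = 205,000. The remaining 615,000 passes to the descendants.
The descendants' portion (615,000) is divided into 2 shares of 307,500: Henrik takes 307,500; Niko's 307,500 share passes to Niko's issue.
Niko's share (307,500) is divided into 3 shares of 102,500: Mateus, Jana, and Lena each take 102,500.

Lena receives 1/8 of the estate.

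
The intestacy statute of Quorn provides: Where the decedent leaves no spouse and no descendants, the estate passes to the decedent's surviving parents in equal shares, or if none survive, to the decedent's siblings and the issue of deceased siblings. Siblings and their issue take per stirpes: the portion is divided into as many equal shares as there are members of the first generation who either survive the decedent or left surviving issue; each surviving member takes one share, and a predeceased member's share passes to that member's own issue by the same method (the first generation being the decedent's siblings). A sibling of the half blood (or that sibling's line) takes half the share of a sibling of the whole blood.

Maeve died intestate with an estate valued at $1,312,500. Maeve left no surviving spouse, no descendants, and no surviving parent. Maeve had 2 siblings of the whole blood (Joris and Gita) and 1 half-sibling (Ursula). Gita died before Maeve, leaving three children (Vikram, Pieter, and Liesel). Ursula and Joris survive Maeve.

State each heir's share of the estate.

Ursula: $262,500; Joris: $525,000; Vikram: $175,000; Pieter: $175,000; Liesel: $175,000

The entire $1,312,500 passes to the siblings and their issue.
Counting each half-blood sibling's line as half a unit, there are 5/2 units in $1,312,500, so one unit is $525,000. Whole-blood lines (Joris and Gita) take $525,000 each; half-blood lines (Ursula) take $262,500 each.
Gita's share ($525,000) is divided into 3 shares of $175,000: Vikram, Pieter, and Liesel each take $175,000.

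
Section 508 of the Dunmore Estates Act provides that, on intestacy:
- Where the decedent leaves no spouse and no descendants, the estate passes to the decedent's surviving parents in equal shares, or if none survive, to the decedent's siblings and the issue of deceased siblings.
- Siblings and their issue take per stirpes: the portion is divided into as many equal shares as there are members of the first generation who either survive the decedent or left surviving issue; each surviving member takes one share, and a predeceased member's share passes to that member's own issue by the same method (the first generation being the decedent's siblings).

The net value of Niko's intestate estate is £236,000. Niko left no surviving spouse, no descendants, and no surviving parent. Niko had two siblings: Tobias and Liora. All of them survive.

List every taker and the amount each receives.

The entire £236,000 passes to the siblings and their issue.
That amount (£236,000) is divided into 2 shares of £118,000: Tobias and Liora each take £118,000.

Tobias: £118,000; Liora: £118,000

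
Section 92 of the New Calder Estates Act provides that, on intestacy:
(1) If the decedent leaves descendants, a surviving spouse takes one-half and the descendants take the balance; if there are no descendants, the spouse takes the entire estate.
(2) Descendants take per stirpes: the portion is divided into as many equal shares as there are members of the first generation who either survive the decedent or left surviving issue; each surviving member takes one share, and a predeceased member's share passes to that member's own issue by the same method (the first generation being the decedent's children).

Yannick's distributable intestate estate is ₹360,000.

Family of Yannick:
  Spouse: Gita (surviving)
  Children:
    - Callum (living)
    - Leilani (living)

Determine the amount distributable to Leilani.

Gita takes one-half of ₹360,000 = ₹180,000. The remaining ₹180,000 passes to the descendants.
The descendants' portion (₹180,000) is divided into 2 shares of ₹90,000: Callum and Leilani each take ₹90,000.

Leilani receives ₹90,000.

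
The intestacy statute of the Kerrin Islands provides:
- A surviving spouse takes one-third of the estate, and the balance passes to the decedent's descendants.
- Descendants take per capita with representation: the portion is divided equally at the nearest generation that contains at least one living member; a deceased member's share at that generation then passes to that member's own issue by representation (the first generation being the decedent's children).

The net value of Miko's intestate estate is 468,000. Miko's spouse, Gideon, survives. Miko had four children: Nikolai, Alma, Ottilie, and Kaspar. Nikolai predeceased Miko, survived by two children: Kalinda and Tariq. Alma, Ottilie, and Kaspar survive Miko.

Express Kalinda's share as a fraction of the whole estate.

Kalinda receives 1/12 of the estate.

Gideon takes one-third of 468,000 = 156,000. The remaining 312,000 passes to the descendants.
The descendants' portion (312,000) is divided into 4 shares of 78,000: Alma, Ottilie, and Kaspar each take 78,000; Nikolai's 78,000 share passes to Nikolai's issue.
Nikolai's share (78,000) is divided into 2 shares of 39,000: Kalinda and Tariq each take 39,000.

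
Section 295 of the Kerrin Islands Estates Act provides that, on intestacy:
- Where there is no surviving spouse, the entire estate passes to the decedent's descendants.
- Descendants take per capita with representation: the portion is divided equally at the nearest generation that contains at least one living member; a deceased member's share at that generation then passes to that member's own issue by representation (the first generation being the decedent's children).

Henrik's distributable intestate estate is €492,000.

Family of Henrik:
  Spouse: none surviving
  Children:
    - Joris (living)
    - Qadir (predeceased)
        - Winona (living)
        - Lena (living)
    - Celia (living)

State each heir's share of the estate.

Joris: €164,000; Winona: €82,000; Lena: €82,000; Celia: €164,000

The entire €492,000 passes to the descendants.
That amount (€492,000) is divided into 3 shares of €164,000: Joris and Celia each take €164,000; Qadir's €164,000 share passes to Qadir's issue.
Qadir's share (€164,000) is divided into 2 shares of €82,000: Winona and Lena each take €82,000.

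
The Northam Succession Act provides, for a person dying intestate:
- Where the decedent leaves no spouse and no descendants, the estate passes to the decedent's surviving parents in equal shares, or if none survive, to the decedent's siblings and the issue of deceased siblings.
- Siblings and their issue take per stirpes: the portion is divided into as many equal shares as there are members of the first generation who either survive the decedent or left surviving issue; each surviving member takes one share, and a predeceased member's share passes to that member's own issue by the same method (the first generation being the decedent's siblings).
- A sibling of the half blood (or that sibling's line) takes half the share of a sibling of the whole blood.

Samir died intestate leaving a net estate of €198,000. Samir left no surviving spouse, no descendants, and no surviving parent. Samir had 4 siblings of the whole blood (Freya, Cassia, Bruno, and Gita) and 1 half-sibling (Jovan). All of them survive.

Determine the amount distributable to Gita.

The entire €198,000 passes to the siblings and their issue.
Counting each half-blood sibling's line as half a unit, there are 9/2 units in €198,000, so one unit is €44,000. Whole-blood lines (Freya, Cassia, Bruno, and Gita) take €44,000 each; half-blood lines (Jovan) take €22,000 each.

Gita receives €44,000.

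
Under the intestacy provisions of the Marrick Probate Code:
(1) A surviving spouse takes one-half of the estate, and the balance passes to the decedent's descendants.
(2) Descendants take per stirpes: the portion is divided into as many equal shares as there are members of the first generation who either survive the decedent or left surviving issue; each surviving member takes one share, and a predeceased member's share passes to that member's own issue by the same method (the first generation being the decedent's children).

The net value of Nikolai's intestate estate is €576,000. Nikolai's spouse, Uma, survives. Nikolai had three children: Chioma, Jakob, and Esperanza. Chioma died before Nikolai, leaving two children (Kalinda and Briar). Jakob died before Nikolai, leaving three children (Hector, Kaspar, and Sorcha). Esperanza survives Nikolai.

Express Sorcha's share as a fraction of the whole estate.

Uma takes one-half of €576,000 = €288,000. The remaining €288,000 passes to the descendants.
The descendants' portion (€288,000) is divided into 3 shares of €96,000: Esperanza takes €96,000; Chioma's €96,000 share passes to Chioma's issue; Jakob's €96,000 share passes to Jakob's issue.
Chioma's share (€96,000) is divided into 2 shares of €48,000: Kalinda and Briar each take €48,000.
Jakob's share (€96,000) is divided into 3 shares of €32,000: Hector, Kaspar, and Sorcha each take €32,000.

Sorcha receives 1/18 of the estate.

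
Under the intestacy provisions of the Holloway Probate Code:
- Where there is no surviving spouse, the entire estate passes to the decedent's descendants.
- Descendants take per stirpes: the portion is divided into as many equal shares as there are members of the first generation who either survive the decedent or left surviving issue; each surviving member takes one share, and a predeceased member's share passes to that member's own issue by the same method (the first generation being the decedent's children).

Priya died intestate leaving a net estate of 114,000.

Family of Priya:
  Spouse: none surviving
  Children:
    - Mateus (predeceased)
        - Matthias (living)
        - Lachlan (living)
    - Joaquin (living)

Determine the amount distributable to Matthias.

The entire 114,000 passes to the descendants.
That amount (114,000) is divided into 2 shares of 57,000: Joaquin takes 57,000; Mateus's 57,000 share passes to Mateus's issue.
Mateus's share (57,000) is divided into 2 shares of 28,500: Matthias and Lachlan each take 28,500.

Matthias receives 28,500.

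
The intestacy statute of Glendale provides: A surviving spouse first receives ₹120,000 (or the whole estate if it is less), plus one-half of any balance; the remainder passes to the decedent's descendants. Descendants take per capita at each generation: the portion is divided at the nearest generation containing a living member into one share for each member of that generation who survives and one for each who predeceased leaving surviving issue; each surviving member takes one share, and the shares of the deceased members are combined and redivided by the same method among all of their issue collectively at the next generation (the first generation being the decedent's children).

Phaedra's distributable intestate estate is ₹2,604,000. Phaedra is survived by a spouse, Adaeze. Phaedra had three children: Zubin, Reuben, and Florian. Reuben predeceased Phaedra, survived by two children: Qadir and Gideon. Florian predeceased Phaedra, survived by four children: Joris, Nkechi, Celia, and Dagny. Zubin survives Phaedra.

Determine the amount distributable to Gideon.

Gideon receives ₹138,000.

Adaeze first takes ₹120,000, leaving a balance of ₹2,484,000. Adaeze then takes one-half of the balance (₹1,242,000), for a total of ₹1,362,000. The remaining ₹1,242,000 passes to the descendants.
The descendants' portion (₹1,242,000) is divided at the children's generation into 3 shares of ₹414,000. Zubin takes ₹414,000. The 2 shares of the deceased (Reuben and Florian) are combined into a pool of ₹828,000.
That pool (₹828,000) is divided at the grandchildren's generation equally among Qadir, Gideon, Joris, Nkechi, Celia, and Dagny: ₹138,000 each.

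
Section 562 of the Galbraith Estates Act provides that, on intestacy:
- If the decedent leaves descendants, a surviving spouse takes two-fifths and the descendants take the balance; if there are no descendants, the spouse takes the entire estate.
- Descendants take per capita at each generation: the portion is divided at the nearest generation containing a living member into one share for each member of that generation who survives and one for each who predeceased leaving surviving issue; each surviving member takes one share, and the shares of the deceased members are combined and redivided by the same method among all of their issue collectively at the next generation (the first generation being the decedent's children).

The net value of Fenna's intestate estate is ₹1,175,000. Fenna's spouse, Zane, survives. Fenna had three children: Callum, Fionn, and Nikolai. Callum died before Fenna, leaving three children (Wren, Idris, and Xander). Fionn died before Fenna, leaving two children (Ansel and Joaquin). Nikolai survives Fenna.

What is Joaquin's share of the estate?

Zane takes two-fifths of ₹1,175,000 = ₹470,000. The remaining ₹705,000 passes to the descendants.
The descendants' portion (₹705,000) is divided at the children's generation into 3 shares of ₹235,000. Nikolai takes ₹235,000. The 2 shares of the deceased (Callum and Fionn) are combined into a pool of ₹470,000.
That pool (₹470,000) is divided at the grandchildren's generation equally among Wren, Idris, Xander, Ansel, and Joaquin: ₹94,000 each.

Joaquin receives ₹94,000.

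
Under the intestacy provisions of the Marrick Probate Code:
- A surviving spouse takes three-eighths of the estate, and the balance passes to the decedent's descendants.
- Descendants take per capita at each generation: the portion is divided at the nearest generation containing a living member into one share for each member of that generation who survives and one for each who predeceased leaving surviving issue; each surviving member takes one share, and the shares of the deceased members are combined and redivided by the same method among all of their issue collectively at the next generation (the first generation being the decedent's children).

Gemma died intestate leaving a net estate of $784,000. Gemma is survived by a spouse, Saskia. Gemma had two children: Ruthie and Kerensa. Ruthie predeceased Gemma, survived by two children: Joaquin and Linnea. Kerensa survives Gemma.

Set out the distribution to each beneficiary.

Saskia takes three-eighths of $784,000 = $294,000. The remaining $490,000 passes to the descendants.
The descendants' portion ($490,000) is divided at the children's generation into 2 shares of $245,000. Kerensa takes $245,000. The remaining share for the deceased Ruthie ($245,000) is carried to the next generation.
That pool ($245,000) is divided at the grandchildren's generation equally among Joaquin and Linnea: $122,500 each.

Saskia: $294,000; Joaquin: $122,500; Linnea: $122,500; Kerensa: $245,000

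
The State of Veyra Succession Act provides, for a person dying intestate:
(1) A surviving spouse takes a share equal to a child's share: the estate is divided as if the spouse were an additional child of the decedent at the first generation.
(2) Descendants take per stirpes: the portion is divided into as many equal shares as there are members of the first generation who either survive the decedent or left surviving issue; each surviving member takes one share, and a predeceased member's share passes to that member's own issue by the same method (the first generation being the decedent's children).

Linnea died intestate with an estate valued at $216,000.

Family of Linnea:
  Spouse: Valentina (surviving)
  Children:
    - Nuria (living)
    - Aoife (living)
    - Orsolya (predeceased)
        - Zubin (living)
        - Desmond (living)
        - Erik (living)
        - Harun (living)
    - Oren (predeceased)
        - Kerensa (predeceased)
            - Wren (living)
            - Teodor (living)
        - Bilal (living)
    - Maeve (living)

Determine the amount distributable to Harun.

The spouse counts as an additional share at the children's level, so there are 6 primary shares of $36,000. Valentina takes one such share ($36,000).
The children's combined portion ($180,000) is divided into 5 shares of $36,000: Nuria, Aoife, and Maeve each take $36,000; Orsolya's $36,000 share passes to Orsolya's issue; Oren's $36,000 share passes to Oren's issue.
Orsolya's share ($36,000) is divided into 4 shares of $9,000: Zubin, Desmond, Erik, and Harun each take $9,000.
Oren's share ($36,000) is divided into 2 shares of $18,000: Bilal takes $18,000; Kerensa's $18,000 share passes to Kerensa's issue.
Kerensa's share ($18,000) is divided into 2 shares of $9,000: Wren and Teodor each take $9,000.

Harun receives $9,000.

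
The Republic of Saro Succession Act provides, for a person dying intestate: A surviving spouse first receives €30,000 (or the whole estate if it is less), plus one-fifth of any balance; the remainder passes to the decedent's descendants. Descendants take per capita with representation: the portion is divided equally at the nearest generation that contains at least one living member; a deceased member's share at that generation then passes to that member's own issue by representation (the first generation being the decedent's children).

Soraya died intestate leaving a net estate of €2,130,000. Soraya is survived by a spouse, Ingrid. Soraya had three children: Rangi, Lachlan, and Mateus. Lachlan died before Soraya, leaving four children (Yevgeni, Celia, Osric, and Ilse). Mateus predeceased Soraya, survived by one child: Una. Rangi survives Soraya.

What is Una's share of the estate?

Ingrid first takes €30,000, leaving a balance of €2,100,000. Ingrid then takes one-fifth of the balance (€420,000), for a total of €450,000. The remaining €1,680,000 passes to the descendants.
The descendants' portion (€1,680,000) is divided into 3 shares of €560,000: Rangi takes €560,000; Lachlan's €560,000 share passes to Lachlan's issue; Mateus's €560,000 share passes to Mateus's issue.
Lachlan's share (€560,000) is divided into 4 shares of €140,000: Yevgeni, Celia, Osric, and Ilse each take €140,000.
Mateus's share (€560,000) passes entirely to Una.

Una receives €560,000.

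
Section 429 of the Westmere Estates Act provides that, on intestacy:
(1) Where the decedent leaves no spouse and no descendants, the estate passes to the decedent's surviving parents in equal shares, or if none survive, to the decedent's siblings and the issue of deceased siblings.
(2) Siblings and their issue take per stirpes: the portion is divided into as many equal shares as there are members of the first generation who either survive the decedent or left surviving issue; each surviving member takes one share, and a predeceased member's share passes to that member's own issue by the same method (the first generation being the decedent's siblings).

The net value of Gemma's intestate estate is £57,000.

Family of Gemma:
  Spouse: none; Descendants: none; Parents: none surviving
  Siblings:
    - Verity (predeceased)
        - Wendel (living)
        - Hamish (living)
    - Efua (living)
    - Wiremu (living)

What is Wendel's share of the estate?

The entire £57,000 passes to the siblings and their issue.
That amount (£57,000) is divided into 3 shares of £19,000: Efua and Wiremu each take £19,000; Verity's £19,000 share passes to Verity's issue.
Verity's share (£19,000) is divided into 2 shares of £9,500: Wendel and Hamish each take £9,500.

Wendel receives £9,500.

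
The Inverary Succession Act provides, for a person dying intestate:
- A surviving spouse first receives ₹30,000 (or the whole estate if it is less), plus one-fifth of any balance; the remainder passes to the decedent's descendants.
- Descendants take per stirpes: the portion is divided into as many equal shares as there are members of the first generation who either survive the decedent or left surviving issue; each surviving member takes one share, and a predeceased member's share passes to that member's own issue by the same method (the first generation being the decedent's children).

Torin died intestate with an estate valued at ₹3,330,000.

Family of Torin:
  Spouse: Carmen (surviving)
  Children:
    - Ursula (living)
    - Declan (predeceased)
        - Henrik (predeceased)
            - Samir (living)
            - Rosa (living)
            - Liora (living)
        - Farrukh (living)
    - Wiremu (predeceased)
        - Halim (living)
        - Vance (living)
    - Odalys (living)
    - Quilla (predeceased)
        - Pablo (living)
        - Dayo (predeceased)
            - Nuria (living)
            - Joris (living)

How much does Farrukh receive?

Farrukh receives ₹264,000.

Carmen first takes ₹30,000, leaving a balance of ₹3,300,000. Carmen then takes one-fifth of the balance (₹660,000), for a total of ₹690,000. The remaining ₹2,640,000 passes to the descendants.
The descendants' portion (₹2,640,000) is divided into 5 shares of ₹528,000: Ursula and Odalys each take ₹528,000; Declan's ₹528,000 share passes to Declan's issue; Wiremu's ₹528,000 share passes to Wiremu's issue; Quilla's ₹528,000 share passes to Quilla's issue.
Declan's share (₹528,000) is divided into 2 shares of ₹264,000: Farrukh takes ₹264,000; Henrik's ₹264,000 share passes to Henrik's issue.
Henrik's share (₹264,000) is divided into 3 shares of ₹88,000: Samir, Rosa, and Liora each take ₹88,000.
Wiremu's share (₹528,000) is divided into 2 shares of ₹264,000: Halim and Vance each take ₹264,000.
Quilla's share (₹528,000) is divided into 2 shares of ₹264,000: Pablo takes ₹264,000; Dayo's ₹264,000 share passes to Dayo's issue.
Dayo's share (₹264,000) is divided into 2 shares of ₹132,000: Nuria and Joris each take ₹132,000.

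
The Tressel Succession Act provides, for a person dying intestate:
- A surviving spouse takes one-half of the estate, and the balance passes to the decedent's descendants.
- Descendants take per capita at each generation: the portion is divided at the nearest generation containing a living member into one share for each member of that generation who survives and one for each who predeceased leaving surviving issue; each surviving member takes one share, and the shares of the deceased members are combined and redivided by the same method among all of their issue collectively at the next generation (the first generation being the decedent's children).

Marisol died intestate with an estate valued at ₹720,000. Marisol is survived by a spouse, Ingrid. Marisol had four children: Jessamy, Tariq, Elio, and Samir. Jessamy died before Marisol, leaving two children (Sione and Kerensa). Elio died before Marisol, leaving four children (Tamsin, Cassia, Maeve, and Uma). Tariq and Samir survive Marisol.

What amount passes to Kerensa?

Ingrid takes one-half of ₹720,000 = ₹360,000. The remaining ₹360,000 passes to the descendants.
The descendants' portion (₹360,000) is divided at the children's generation into 4 shares of ₹90,000. Tariq and Samir each take ₹90,000. The 2 shares of the deceased (Jessamy and Elio) are combined into a pool of ₹180,000.
That pool (₹180,000) is divided at the grandchildren's generation equally among Sione, Kerensa, Tamsin, Cassia, Maeve, and Uma: ₹30,000 each.

Kerensa receives ₹30,000.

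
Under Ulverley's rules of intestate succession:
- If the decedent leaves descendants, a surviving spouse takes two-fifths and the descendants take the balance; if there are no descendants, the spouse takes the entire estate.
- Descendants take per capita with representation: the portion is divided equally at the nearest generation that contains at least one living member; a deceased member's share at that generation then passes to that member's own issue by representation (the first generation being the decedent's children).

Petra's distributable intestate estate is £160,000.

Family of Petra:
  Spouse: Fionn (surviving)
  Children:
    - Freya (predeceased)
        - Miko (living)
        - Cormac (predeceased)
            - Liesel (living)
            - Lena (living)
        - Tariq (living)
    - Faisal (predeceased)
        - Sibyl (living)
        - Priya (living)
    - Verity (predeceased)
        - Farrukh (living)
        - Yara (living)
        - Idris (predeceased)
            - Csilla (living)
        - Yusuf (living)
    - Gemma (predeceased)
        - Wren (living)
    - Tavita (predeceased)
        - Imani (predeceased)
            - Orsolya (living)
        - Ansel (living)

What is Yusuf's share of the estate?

Yusuf receives £8,000.

Fionn takes two-fifths of £160,000 = £64,000. The remaining £96,000 passes to the descendants.
No child survives, so the initial division is made at the grandchildren's generation.
The descendants' portion (£96,000) is divided into 12 shares of £8,000: Miko, Tariq, Sibyl, Priya, Farrukh, Yara, Yusuf, Wren, and Ansel each take £8,000; Cormac's £8,000 share passes to Cormac's issue; Idris's £8,000 share passes to Idris's issue; Imani's £8,000 share passes to Imani's issue.
Cormac's share (£8,000) is divided into 2 shares of £4,000: Liesel and Lena each take £4,000.
Idris's share (£8,000) passes entirely to Csilla.
Imani's share (£8,000) passes entirely to Orsolya.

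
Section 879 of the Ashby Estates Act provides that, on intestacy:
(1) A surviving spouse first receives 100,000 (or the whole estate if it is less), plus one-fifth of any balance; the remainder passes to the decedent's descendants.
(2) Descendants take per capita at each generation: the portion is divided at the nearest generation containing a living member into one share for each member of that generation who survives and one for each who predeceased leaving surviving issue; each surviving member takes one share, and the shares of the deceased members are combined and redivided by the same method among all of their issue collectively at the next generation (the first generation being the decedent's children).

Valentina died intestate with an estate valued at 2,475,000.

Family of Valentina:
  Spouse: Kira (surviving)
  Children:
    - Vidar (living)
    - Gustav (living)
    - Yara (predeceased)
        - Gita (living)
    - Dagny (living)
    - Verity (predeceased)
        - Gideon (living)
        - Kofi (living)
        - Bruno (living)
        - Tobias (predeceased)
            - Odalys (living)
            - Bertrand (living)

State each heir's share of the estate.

Kira first takes 100,000, leaving a balance of 2,375,000. Kira then takes one-fifth of the balance (475,000), for a total of 575,000. The remaining 1,900,000 passes to the descendants.
The descendants' portion (1,900,000) is divided at the children's generation into 5 shares of 380,000. Vidar, Gustav, and Dagny each take 380,000. The 2 shares of the deceased (Yara and Verity) are combined into a pool of 760,000.
That pool (760,000) is divided at the grandchildren's generation into 5 shares of 152,000. Gita, Gideon, Kofi, and Bruno each take 152,000. The remaining share for the deceased Tobias (152,000) is carried to the next generation.
That pool (152,000) is divided at the great-grandchildren's generation equally among Odalys and Bertrand: 76,000 each.

Kira: 575,000; Vidar: 380,000; Gustav: 380,000; Gita: 152,000; Dagny: 380,000; Gideon: 152,000; Kofi: 152,000; Bruno: 152,000; Odalys: 76,000; Bertrand: 76,000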